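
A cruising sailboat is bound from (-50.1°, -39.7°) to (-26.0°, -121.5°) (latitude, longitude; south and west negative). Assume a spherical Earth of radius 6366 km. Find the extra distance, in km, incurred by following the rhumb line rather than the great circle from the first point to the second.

Great circle: cos σ = sin φ₁ sin φ₂ + cos φ₁ cos φ₂ cos Δλ,  σ = 1.1390 rad → d_gc = 7250.7 km
Rhumb line: Δψ = +0.5432, q = Δφ/Δψ = 0.7744, d_rh = R√(Δφ²+q²Δλ²) = 7530.0 km
Excess = 7530.0 − 7250.7 = 279.3 ≈ 279 km

279 km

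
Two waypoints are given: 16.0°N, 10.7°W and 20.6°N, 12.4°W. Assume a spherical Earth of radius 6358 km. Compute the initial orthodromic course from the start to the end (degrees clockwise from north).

N = sin Δλ·cos φ₂ = -0.0278;  D = cos φ₁ sin φ₂ − sin φ₁ cos φ₂ cos Δλ = +0.0803
initial course = atan2(N, D) = 340.93°

340.9°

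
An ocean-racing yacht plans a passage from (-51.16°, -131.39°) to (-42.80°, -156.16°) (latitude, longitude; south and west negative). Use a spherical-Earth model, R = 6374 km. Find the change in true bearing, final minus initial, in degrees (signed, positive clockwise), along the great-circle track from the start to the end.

+18.3°

At departure: θ₁ = atan2(sin Δλ cos φ₂, cos φ₁ sin φ₂ − sin φ₁ cos φ₂ cos Δλ) = 286.80°
At arrival: θ₂ = atan2(sin Δλ cos φ₁, −cos φ₂ sin φ₁ + sin φ₂ cos φ₁ cos Δλ) = 305.09°
Δθ = θ₂ − θ₁ = +18.3°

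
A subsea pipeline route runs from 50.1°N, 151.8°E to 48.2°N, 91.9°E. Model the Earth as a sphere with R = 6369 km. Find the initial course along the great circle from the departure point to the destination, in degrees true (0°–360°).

291.0°

N = sin Δλ·cos φ₂ = -0.5767;  D = cos φ₁ sin φ₂ − sin φ₁ cos φ₂ cos Δλ = +0.2217
initial course = atan2(N, D) = 291.03°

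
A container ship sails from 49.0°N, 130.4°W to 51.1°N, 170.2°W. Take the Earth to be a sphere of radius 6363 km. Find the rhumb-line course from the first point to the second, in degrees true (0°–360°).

274.7°

Δψ = ln[tan(π/4+φ₂/2)/tan(π/4+φ₁/2)] = +0.0571
Δλ = -0.6946 rad (taken the short way round)
course = atan2(Δλ, Δψ) = 274.70°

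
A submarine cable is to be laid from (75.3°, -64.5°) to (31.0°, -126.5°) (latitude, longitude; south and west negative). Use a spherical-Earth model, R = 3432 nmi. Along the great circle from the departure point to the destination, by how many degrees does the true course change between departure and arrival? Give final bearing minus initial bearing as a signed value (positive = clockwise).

-54.9°

At departure: θ₁ = atan2(sin Δλ cos φ₂, cos φ₁ sin φ₂ − sin φ₁ cos φ₂ cos Δλ) = 251.14°
At arrival: θ₂ = atan2(sin Δλ cos φ₁, −cos φ₂ sin φ₁ + sin φ₂ cos φ₁ cos Δλ) = 196.27°
Δθ = θ₂ − θ₁ = -54.9°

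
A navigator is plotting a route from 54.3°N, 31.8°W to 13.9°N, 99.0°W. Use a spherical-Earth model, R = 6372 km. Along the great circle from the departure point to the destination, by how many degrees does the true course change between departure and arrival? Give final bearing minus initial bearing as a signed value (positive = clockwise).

Initial bearing θ₁ = atan2(sin Δλ cos φ₂, cos φ₁ sin φ₂ − sin φ₁ cos φ₂ cos Δλ) = 259.53°
Final bearing θ₂ = (initial bearing from the destination back to the start) + 180° = 216.24°
Δθ = θ₂ − θ₁ = -43.3°

-43.3°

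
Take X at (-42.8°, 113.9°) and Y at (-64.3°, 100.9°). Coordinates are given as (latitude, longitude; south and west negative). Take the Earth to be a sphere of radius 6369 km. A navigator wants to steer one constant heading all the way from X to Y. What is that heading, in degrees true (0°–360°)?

Meridional parts: M(φ₁)=-0.8281, M(φ₂)=-1.4779 → ΔM = -0.6498;  Δλ = -0.2269 rad
tan C = Δλ / ΔM = +0.3492 → C = 199.25°

199.2°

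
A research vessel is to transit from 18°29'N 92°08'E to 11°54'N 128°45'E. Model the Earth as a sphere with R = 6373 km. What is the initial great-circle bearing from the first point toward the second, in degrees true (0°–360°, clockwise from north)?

N = sin Δλ·cos φ₂ = +0.5836;  D = cos φ₁ sin φ₂ − sin φ₁ cos φ₂ cos Δλ = -0.0534
initial course = atan2(N, D) = 95.23°

95.2°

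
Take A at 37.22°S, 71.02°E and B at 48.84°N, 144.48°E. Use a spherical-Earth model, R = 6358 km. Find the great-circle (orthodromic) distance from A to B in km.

Haversine: a = sin²(Δφ/2)+cos φ₁ cos φ₂ sin²(Δλ/2) = 0.65310;  σ = 2·atan2(√a,√(1−a))
σ = 107.830° → d = Rσ = 6358·1.88199 = 11966 km

11966 km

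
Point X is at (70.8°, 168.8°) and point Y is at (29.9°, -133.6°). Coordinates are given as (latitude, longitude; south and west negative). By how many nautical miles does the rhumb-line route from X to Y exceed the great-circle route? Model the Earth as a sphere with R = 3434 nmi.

84 nmi

Great circle: cos σ = sin φ₁ sin φ₂ + cos φ₁ cos φ₂ cos Δλ,  σ = 0.8976 rad → d_gc = 3082.2 nmi
Rhumb line: Δψ = -1.2298, q = Δφ/Δψ = 0.5805, d_rh = R√(Δφ²+q²Δλ²) = 3166.2 nmi
Excess = 3166.2 − 3082.2 = 84.0 ≈ 84 nmi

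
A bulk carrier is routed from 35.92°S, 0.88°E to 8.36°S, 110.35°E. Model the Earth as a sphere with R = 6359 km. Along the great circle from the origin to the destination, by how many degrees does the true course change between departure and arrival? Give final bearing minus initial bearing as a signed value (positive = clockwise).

Initial bearing θ₁ = atan2(sin Δλ cos φ₂, cos φ₁ sin φ₂ − sin φ₁ cos φ₂ cos Δλ) = 108.45°
Final bearing θ₂ = (initial bearing from the destination back to the start) + 180° = 50.94°
Δθ = θ₂ − θ₁ = -57.5°

-57.5°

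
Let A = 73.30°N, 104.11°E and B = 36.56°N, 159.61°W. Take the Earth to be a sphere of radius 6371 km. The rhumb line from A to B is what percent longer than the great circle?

Great circle: σ = 0.9941 rad → d_gc = Rσ = 6333.1 km
Rhumb: Δφ = -0.6412, Δλ = +1.6804, Δψ = -1.2325, q = Δφ/Δψ = 0.5203 → d_rh = R√(Δφ²+q²Δλ²) = 6907.7 km
Excess = (6907.7 − 6333.1) / 6333.1 = 574.6 / 6333.1 = 9.07% ≈ 9.1%

9.1%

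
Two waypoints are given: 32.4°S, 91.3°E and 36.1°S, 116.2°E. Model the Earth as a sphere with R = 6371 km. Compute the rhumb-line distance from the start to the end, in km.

2325 km

Δψ = ln[tan(π/4+φ₂/2)/tan(π/4+φ₁/2)] = -0.0782;  Δφ = -0.0646 rad,  Δλ = +0.4346 rad
q = Δφ/Δψ = 0.8263
d = R·√(Δφ² + q²Δλ²) = 6371·0.36487 = 2325 km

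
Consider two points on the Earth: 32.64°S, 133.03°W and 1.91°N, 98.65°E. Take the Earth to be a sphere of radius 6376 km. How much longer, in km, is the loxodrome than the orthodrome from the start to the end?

Great circle: cos σ = sin φ₁ sin φ₂ + cos φ₁ cos φ₂ cos Δλ,  σ = 2.1410 rad → d_gc = 13651.1 km
Rhumb line: Δψ = +0.6366, q = Δφ/Δψ = 0.9472, d_rh = R√(Δφ²+q²Δλ²) = 14062.3 km
Excess = 14062.3 − 13651.1 = 411.2 ≈ 411 km

411 km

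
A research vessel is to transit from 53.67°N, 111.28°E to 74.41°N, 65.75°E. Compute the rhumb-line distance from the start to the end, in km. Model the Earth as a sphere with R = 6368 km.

Δψ = ln[tan(π/4+φ₂/2)/tan(π/4+φ₁/2)] = +0.8741;  Δφ = +0.3620 rad,  Δλ = -0.7946 rad
q = Δφ/Δψ = 0.4141
d = R·√(Δφ² + q²Δλ²) = 6368·0.48920 = 3115 km

3115 km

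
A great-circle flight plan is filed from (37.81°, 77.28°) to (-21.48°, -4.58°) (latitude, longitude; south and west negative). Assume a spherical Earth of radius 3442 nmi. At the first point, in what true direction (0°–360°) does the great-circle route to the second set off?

θ = atan2( sin Δλ·cos φ₂ ,  cos φ₁ sin φ₂ − sin φ₁ cos φ₂ cos Δλ )
  = atan2(-0.9212, -0.3701) = 248.11°

248.1°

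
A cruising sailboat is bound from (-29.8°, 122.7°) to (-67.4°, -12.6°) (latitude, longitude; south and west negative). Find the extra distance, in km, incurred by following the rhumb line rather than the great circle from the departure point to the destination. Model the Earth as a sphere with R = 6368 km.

1586 km

Great circle: cos σ = sin φ₁ sin φ₂ + cos φ₁ cos φ₂ cos Δλ,  σ = 1.3472 rad → d_gc = 8578.7 km
Rhumb line: Δψ = -1.0651, q = Δφ/Δψ = 0.6162, d_rh = R√(Δφ²+q²Δλ²) = 10164.3 km
Excess = 10164.3 − 8578.7 = 1585.6 ≈ 1586 km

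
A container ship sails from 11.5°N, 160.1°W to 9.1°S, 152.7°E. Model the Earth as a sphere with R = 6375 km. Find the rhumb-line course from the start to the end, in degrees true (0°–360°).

246.3°

Meridional parts: M(φ₁)=+0.2021, M(φ₂)=-0.1595 → ΔM = -0.3616;  Δλ = -0.8238 rad
tan C = Δλ / ΔM = +2.2784 → C = 246.30°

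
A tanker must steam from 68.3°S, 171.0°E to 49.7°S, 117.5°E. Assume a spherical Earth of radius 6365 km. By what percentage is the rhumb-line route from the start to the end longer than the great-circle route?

2.8%

Great circle: σ = 0.5532 rad → d_gc = Rσ = 3520.8 km
Rhumb: Δφ = +0.3246, Δλ = -0.9338, Δψ = +0.6494, q = Δφ/Δψ = 0.4999 → d_rh = R√(Δφ²+q²Δλ²) = 3618.7 km
Excess = (3618.7 − 3520.8) / 3520.8 = 97.9 / 3520.8 = 2.78% ≈ 2.8%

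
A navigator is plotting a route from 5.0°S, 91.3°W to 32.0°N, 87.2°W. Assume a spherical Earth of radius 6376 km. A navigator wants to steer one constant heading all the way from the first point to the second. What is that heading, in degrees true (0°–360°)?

6.0°

Δψ = ln[tan(π/4+φ₂/2)/tan(π/4+φ₁/2)] = +0.6774
Δλ = +0.0716 rad (taken the short way round)
course = atan2(Δλ, Δψ) = 6.03°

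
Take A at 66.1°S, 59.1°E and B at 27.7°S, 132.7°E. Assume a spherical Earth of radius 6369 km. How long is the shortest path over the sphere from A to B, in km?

cos σ = sin φ₁ sin φ₂ + cos φ₁ cos φ₂ cos Δλ
      = sin(-66.10°)sin(-27.70°) + cos(-66.10°)cos(-27.70°)cos(73.60°) = 0.5263
σ = 58.247° → d = Rσ = 6369·1.01660 = 6475 km

6475 km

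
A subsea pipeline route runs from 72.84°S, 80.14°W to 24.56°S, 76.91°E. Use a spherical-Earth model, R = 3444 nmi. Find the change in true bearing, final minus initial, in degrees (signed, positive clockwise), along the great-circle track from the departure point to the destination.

-152.3°

At departure: θ₁ = atan2(sin Δλ cos φ₂, cos φ₁ sin φ₂ − sin φ₁ cos φ₂ cos Δλ) = 158.98°
At arrival: θ₂ = atan2(sin Δλ cos φ₁, −cos φ₂ sin φ₁ + sin φ₂ cos φ₁ cos Δλ) = 6.68°
Δθ = θ₂ − θ₁ = -152.3°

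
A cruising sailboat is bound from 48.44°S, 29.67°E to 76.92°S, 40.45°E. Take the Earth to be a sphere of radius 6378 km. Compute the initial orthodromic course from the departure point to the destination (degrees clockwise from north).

N = sin Δλ·cos φ₂ = +0.0423;  D = cos φ₁ sin φ₂ − sin φ₁ cos φ₂ cos Δλ = -0.4798
initial course = atan2(N, D) = 174.96°

175.0°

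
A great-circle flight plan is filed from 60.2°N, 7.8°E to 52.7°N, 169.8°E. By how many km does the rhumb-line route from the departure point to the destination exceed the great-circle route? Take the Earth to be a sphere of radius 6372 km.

2592 km

Great circle: cos σ = sin φ₁ sin φ₂ + cos φ₁ cos φ₂ cos Δλ,  σ = 1.1551 rad → d_gc = 7360.04 km
Rhumb line: Δψ = -0.2378, q = Δφ/Δψ = 0.5505, d_rh = R√(Δφ²+q²Δλ²) = 9952.46 km
Excess = 9952.46 − 7360.04 = 2592.42 ≈ 2592 km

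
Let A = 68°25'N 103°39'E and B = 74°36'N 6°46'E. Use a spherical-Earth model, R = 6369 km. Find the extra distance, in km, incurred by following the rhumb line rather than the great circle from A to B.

366 km

Great circle: cos σ = sin φ₁ sin φ₂ + cos φ₁ cos φ₂ cos Δλ,  σ = 0.4848 rad → d_gc = 3087.4 km
Rhumb line: Δψ = +0.3434, q = Δφ/Δψ = 0.3142, d_rh = R√(Δφ²+q²Δλ²) = 3453.3 km
Excess = 3453.3 − 3087.4 = 365.9 ≈ 366 km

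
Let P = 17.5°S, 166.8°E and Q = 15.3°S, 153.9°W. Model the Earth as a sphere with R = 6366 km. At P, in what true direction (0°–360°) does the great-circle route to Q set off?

92.6°

θ = atan2( sin Δλ·cos φ₂ ,  cos φ₁ sin φ₂ − sin φ₁ cos φ₂ cos Δλ )
  = atan2(+0.6109, -0.0272) = 92.55°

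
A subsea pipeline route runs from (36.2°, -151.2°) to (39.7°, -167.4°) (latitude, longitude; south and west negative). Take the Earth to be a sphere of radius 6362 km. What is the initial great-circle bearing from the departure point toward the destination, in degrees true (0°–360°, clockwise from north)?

290.2°

θ = atan2( sin Δλ·cos φ₂ ,  cos φ₁ sin φ₂ − sin φ₁ cos φ₂ cos Δλ )
  = atan2(-0.2147, +0.0791) = 290.23°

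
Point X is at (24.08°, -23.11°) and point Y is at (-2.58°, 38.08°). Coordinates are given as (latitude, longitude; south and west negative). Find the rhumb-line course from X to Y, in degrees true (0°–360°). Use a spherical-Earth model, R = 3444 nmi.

114.1°

Δψ = ln[tan(π/4+φ₂/2)/tan(π/4+φ₁/2)] = -0.4783
Δλ = +1.0680 rad (taken the short way round)
course = atan2(Δλ, Δψ) = 114.12°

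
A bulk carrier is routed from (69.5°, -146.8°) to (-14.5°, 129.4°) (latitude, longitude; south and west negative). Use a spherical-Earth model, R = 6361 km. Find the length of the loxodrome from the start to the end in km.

Rhumb course C = atan2(Δλ, Δψ) with Δψ = ln[tan(π/4+φ₂/2)/tan(π/4+φ₁/2)] = -1.9660, Δλ = -1.4626 → C = 216.65°
d = R·|Δφ| / |cos C| = 6361·1.46608 / 0.80233 = 11623 km

11623 km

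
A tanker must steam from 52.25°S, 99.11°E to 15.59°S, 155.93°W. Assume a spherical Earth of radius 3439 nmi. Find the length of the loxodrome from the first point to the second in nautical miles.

Rhumb course C = atan2(Δλ, Δψ) with Δψ = ln[tan(π/4+φ₂/2)/tan(π/4+φ₁/2)] = +0.7978, Δλ = +1.8319 → C = 66.47°
d = R·|Δφ| / |cos C| = 3439·0.63984 / 0.39926 = 5511 nmi

5511 nmi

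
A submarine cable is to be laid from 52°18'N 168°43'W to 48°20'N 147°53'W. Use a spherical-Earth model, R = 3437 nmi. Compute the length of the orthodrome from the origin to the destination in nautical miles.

Haversine: a = sin²(Δφ/2)+cos φ₁ cos φ₂ sin²(Δλ/2) = 0.01449;  σ = 2·atan2(√a,√(1−a))
σ = 13.826° → d = Rσ = 3437·0.24132 = 829 nmi

829 nmi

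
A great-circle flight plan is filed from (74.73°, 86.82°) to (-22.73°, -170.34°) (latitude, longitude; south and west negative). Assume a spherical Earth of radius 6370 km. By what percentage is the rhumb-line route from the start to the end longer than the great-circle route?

Great circle: σ = 2.0117 rad → d_gc = Rσ = 12814.3 km
Rhumb: Δφ = -1.7010, Δλ = +1.7949, Δψ = -2.4171, q = Δφ/Δψ = 0.7037 → d_rh = R√(Δφ²+q²Δλ²) = 13496.1 km
Excess = (13496.1 − 12814.3) / 12814.3 = 681.8 / 12814.3 = 5.32% ≈ 5.3%

5.3%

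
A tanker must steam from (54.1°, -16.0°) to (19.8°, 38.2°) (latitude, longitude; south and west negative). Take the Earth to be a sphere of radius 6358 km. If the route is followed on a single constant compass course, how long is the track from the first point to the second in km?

6008 km

Δψ = ln[tan(π/4+φ₂/2)/tan(π/4+φ₁/2)] = -0.7745;  Δφ = -0.5986 rad,  Δλ = +0.9460 rad
q = Δφ/Δψ = 0.7730
d = R·√(Δφ² + q²Δλ²) = 6358·0.94500 = 6008 km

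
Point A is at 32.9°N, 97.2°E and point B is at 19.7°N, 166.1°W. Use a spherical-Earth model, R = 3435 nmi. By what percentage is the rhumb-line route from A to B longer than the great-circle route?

3.1%

Great circle: σ = 1.4798 rad → d_gc = Rσ = 5083.1 nmi
Rhumb: Δφ = -0.2304, Δλ = +1.6877, Δψ = -0.2578, q = Δφ/Δψ = 0.8935 → d_rh = R√(Δφ²+q²Δλ²) = 5240.2 nmi
Excess = (5240.2 − 5083.1) / 5083.1 = 157.1 / 5083.1 = 3.09% ≈ 3.1%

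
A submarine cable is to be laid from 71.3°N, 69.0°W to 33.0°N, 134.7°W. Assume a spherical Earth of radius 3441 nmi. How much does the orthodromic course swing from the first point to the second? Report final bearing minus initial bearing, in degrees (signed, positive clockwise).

At departure: θ₁ = atan2(sin Δλ cos φ₂, cos φ₁ sin φ₂ − sin φ₁ cos φ₂ cos Δλ) = 258.73°
At arrival: θ₂ = atan2(sin Δλ cos φ₁, −cos φ₂ sin φ₁ + sin φ₂ cos φ₁ cos Δλ) = 202.02°
Δθ = θ₂ − θ₁ = -56.7°

-56.7°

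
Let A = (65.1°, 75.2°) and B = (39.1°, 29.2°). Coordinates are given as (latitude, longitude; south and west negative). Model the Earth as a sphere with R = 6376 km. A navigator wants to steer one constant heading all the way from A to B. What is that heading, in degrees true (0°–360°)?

226.3°

Δψ = ln[tan(π/4+φ₂/2)/tan(π/4+φ₁/2)] = -0.7681
Δλ = -0.8029 rad (taken the short way round)
course = atan2(Δλ, Δψ) = 226.27°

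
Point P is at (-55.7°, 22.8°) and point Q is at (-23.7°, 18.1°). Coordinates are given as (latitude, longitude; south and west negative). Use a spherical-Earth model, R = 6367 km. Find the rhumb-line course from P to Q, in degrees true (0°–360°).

353.8°

Δψ = ln[tan(π/4+φ₂/2)/tan(π/4+φ₁/2)] = +0.7498
Δλ = -0.0820 rad (taken the short way round)
course = atan2(Δλ, Δψ) = 353.76°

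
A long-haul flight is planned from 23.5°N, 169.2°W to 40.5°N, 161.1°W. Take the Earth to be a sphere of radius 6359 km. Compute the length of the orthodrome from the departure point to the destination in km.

2033 km

cos σ = sin φ₁ sin φ₂ + cos φ₁ cos φ₂ cos Δλ
      = sin(23.50°)sin(40.50°) + cos(23.50°)cos(40.50°)cos(8.10°) = 0.9493
σ = 18.314° → d = Rσ = 6359·0.31964 = 2033 km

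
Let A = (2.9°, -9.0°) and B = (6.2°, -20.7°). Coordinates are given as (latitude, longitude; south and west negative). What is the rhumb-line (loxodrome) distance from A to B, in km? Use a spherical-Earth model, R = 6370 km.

Rhumb course C = atan2(Δλ, Δψ) with Δψ = ln[tan(π/4+φ₂/2)/tan(π/4+φ₁/2)] = +0.0578, Δλ = -0.2042 → C = 285.80°
d = R·|Δφ| / |cos C| = 6370·0.05760 / 0.27229 = 1347 km

1347 km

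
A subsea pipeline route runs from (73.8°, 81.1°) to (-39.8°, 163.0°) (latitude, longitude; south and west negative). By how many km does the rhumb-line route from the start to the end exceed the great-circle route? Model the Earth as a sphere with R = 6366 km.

299 km

Great circle: cos σ = sin φ₁ sin φ₂ + cos φ₁ cos φ₂ cos Δλ,  σ = 2.1951 rad → d_gc = 13973.7 km
Rhumb line: Δψ = -2.7080, q = Δφ/Δψ = 0.7322, d_rh = R√(Δφ²+q²Δλ²) = 14272.3 km
Excess = 14272.3 − 13973.7 = 298.6 ≈ 299 km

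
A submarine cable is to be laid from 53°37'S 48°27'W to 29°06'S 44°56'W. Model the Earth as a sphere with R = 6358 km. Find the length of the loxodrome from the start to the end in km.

Rhumb course C = atan2(Δλ, Δψ) with Δψ = ln[tan(π/4+φ₂/2)/tan(π/4+φ₁/2)] = +0.5816, Δλ = +0.0614 → C = 6.02°
d = R·|Δφ| / |cos C| = 6358·0.42790 / 0.99448 = 2736 km

2736 km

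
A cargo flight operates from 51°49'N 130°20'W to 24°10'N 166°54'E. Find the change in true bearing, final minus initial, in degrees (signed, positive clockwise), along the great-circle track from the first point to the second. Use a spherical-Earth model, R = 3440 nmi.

Initial bearing θ₁ = atan2(sin Δλ cos φ₂, cos φ₁ sin φ₂ − sin φ₁ cos φ₂ cos Δλ) = 264.71°
Final bearing θ₂ = (initial bearing from the destination back to the start) + 180° = 222.43°
Δθ = θ₂ − θ₁ = -42.3°

-42.3°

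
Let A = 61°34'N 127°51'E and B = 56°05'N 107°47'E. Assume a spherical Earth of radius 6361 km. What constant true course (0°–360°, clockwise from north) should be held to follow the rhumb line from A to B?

Meridional parts: M(φ₁)=+1.3730, M(φ₂)=+1.1877 → ΔM = -0.1853;  Δλ = -0.3502 rad
tan C = Δλ / ΔM = +1.8897 → C = 242.11°

242.1°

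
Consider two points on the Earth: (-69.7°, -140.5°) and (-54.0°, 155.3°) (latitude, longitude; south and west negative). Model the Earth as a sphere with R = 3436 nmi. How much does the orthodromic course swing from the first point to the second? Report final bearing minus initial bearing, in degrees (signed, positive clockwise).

+58.4°

At departure: θ₁ = atan2(sin Δλ cos φ₂, cos φ₁ sin φ₂ − sin φ₁ cos φ₂ cos Δλ) = 265.60°
At arrival: θ₂ = atan2(sin Δλ cos φ₁, −cos φ₂ sin φ₁ + sin φ₂ cos φ₁ cos Δλ) = 323.95°
Δθ = θ₂ − θ₁ = +58.4°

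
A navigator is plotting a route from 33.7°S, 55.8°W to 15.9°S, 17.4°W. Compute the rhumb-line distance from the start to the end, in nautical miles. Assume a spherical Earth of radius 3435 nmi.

Δψ = ln[tan(π/4+φ₂/2)/tan(π/4+φ₁/2)] = +0.3442;  Δφ = +0.3107 rad,  Δλ = +0.6702 rad
q = Δφ/Δψ = 0.9025
d = R·√(Δφ² + q²Δλ²) = 3435·0.68001 = 2336 nmi

2336 nmi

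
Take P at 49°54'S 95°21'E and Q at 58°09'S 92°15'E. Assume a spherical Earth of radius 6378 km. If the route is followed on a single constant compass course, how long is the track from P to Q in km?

Δψ = ln[tan(π/4+φ₂/2)/tan(π/4+φ₁/2)] = -0.2461;  Δφ = -0.1440 rad,  Δλ = -0.0541 rad
q = Δφ/Δψ = 0.5850
d = R·√(Δφ² + q²Δλ²) = 6378·0.14743 = 940 km

940 km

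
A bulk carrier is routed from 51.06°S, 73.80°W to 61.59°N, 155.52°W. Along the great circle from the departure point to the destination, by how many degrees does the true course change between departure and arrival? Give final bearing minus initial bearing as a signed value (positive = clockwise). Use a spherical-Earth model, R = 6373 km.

At departure: θ₁ = atan2(sin Δλ cos φ₂, cos φ₁ sin φ₂ − sin φ₁ cos φ₂ cos Δλ) = 322.16°
At arrival: θ₂ = atan2(sin Δλ cos φ₁, −cos φ₂ sin φ₁ + sin φ₂ cos φ₁ cos Δλ) = 305.87°
Δθ = θ₂ − θ₁ = -16.3°

-16.3°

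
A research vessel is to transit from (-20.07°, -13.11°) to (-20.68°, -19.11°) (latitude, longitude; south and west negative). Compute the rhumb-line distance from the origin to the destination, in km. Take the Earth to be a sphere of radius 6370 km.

Rhumb course C = atan2(Δλ, Δψ) with Δψ = ln[tan(π/4+φ₂/2)/tan(π/4+φ₁/2)] = -0.0114, Δλ = -0.1047 → C = 263.81°
d = R·|Δφ| / |cos C| = 6370·0.01065 / 0.10782 = 629 km

629 km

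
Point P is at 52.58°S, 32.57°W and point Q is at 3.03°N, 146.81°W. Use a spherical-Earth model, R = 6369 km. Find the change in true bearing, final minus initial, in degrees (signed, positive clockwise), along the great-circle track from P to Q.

+72.5°

At departure: θ₁ = atan2(sin Δλ cos φ₂, cos φ₁ sin φ₂ − sin φ₁ cos φ₂ cos Δλ) = 252.13°
At arrival: θ₂ = atan2(sin Δλ cos φ₁, −cos φ₂ sin φ₁ + sin φ₂ cos φ₁ cos Δλ) = 324.61°
Δθ = θ₂ − θ₁ = +72.5°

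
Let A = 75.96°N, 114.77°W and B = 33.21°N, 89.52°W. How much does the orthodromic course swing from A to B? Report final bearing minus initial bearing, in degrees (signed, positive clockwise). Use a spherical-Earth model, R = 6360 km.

+22.2°

At departure: θ₁ = atan2(sin Δλ cos φ₂, cos φ₁ sin φ₂ − sin φ₁ cos φ₂ cos Δλ) = 149.31°
At arrival: θ₂ = atan2(sin Δλ cos φ₁, −cos φ₂ sin φ₁ + sin φ₂ cos φ₁ cos Δλ) = 171.49°
Δθ = θ₂ − θ₁ = +22.2°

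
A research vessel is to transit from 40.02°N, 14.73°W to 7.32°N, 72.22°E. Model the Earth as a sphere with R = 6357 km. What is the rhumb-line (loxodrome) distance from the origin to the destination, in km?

9396 km

Δψ = ln[tan(π/4+φ₂/2)/tan(π/4+φ₁/2)] = -0.6353;  Δφ = -0.5707 rad,  Δλ = +1.5176 rad
q = Δφ/Δψ = 0.8984
d = R·√(Δφ² + q²Δλ²) = 6357·1.47803 = 9396 km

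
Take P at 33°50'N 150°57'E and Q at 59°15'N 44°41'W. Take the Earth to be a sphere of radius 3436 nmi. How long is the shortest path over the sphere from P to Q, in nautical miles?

5158 nmi

Haversine: a = sin²(Δφ/2)+cos φ₁ cos φ₂ sin²(Δλ/2) = 0.46525;  σ = 2·atan2(√a,√(1−a))
σ = 86.015° → d = Rσ = 3436·1.50124 = 5158 nmi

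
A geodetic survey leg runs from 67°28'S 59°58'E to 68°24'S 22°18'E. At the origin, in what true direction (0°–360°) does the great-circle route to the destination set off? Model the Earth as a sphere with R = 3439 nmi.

248.8°

θ = atan2( sin Δλ·cos φ₂ ,  cos φ₁ sin φ₂ − sin φ₁ cos φ₂ cos Δλ )
  = atan2(-0.2249, -0.0872) = 248.82°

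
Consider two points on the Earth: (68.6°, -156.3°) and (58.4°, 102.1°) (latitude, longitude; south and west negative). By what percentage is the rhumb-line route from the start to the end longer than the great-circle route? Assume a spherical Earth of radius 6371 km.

12.0%

Great circle: σ = 0.7158 rad → d_gc = Rσ = 4560.4 km
Rhumb: Δφ = -0.1780, Δλ = -1.7733, Δψ = -0.4039, q = Δφ/Δψ = 0.4408 → d_rh = R√(Δφ²+q²Δλ²) = 5107.6 km
Excess = (5107.6 − 4560.4) / 4560.4 = 547.2 / 4560.4 = 12.00% ≈ 12.0%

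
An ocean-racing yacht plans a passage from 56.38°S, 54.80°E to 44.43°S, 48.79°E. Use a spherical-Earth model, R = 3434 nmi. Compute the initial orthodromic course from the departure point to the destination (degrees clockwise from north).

θ = atan2( sin Δλ·cos φ₂ ,  cos φ₁ sin φ₂ − sin φ₁ cos φ₂ cos Δλ )
  = atan2(-0.0748, +0.2038) = 339.85°

339.9°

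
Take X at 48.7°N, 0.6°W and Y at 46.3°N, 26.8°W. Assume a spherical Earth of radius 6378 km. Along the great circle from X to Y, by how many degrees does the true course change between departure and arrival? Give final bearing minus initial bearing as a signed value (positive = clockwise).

At departure: θ₁ = atan2(sin Δλ cos φ₂, cos φ₁ sin φ₂ − sin φ₁ cos φ₂ cos Δλ) = 272.15°
At arrival: θ₂ = atan2(sin Δλ cos φ₁, −cos φ₂ sin φ₁ + sin φ₂ cos φ₁ cos Δλ) = 252.67°
Δθ = θ₂ − θ₁ = -19.5°

-19.5°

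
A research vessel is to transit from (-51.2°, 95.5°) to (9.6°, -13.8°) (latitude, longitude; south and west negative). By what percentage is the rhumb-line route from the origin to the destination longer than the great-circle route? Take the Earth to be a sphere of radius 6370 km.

3.5%

Great circle: σ = 1.9115 rad → d_gc = Rσ = 12176.4 km
Rhumb: Δφ = +1.0612, Δλ = -1.9076, Δψ = +1.2120, q = Δφ/Δψ = 0.8755 → d_rh = R√(Δφ²+q²Δλ²) = 12604.9 km
Excess = (12604.9 − 12176.4) / 12176.4 = 428.5 / 12176.4 = 3.52% ≈ 3.5%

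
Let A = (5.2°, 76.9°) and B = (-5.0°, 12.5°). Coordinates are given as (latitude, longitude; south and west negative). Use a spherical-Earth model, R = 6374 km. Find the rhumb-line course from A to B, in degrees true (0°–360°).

Δψ = ln[tan(π/4+φ₂/2)/tan(π/4+φ₁/2)] = -0.1783
Δλ = -1.1240 rad (taken the short way round)
course = atan2(Δλ, Δψ) = 260.99°

261.0°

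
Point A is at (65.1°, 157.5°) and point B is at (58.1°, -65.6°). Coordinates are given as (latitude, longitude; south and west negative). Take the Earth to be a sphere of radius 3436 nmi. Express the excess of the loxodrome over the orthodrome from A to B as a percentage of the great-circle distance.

Great circle: σ = 0.9178 rad → d_gc = Rσ = 3153.4 nmi
Rhumb: Δφ = -0.1222, Δλ = +2.3894, Δψ = -0.2581, q = Δφ/Δψ = 0.4733 → d_rh = R√(Δφ²+q²Δλ²) = 3908.3 nmi
Excess = (3908.3 − 3153.4) / 3153.4 = 754.9 / 3153.4 = 23.94% ≈ 23.9%

23.9%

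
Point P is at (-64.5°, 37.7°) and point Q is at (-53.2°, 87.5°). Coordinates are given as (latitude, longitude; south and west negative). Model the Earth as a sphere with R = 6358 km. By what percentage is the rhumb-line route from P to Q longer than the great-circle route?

2.4%

Great circle: σ = 0.4752 rad → d_gc = Rσ = 3021.6 km
Rhumb: Δφ = +0.1972, Δλ = +0.8692, Δψ = +0.3853, q = Δφ/Δψ = 0.5118 → d_rh = R√(Δφ²+q²Δλ²) = 3093.8 km
Excess = (3093.8 − 3021.6) / 3021.6 = 72.2 / 3021.6 = 2.39% ≈ 2.4%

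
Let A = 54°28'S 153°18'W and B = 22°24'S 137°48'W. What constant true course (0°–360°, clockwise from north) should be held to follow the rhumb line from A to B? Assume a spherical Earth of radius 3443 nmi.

20.2°

Meridional parts: M(φ₁)=-1.1381, M(φ₂)=-0.4013 → ΔM = +0.7368;  Δλ = +0.2705 rad
tan C = Δλ / ΔM = +0.3672 → C = 20.16°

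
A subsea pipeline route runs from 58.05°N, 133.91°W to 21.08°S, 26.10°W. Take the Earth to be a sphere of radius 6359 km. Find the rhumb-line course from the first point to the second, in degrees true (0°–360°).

Meridional parts: M(φ₁)=+1.2508, M(φ₂)=-0.3765 → ΔM = -1.6273;  Δλ = +1.8816 rad
tan C = Δλ / ΔM = -1.1563 → C = 130.85°

130.9°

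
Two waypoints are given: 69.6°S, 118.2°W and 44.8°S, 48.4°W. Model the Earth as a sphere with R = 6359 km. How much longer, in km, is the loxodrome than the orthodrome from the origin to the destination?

218 km

Great circle: cos σ = sin φ₁ sin φ₂ + cos φ₁ cos φ₂ cos Δλ,  σ = 0.7290 rad → d_gc = 4635.7 km
Rhumb line: Δψ = +0.8388, q = Δφ/Δψ = 0.5161, d_rh = R√(Δφ²+q²Δλ²) = 4853.7 km
Excess = 4853.7 − 4635.7 = 218.0 ≈ 218 km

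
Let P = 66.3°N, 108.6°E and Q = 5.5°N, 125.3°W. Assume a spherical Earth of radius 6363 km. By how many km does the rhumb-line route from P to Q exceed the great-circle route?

Great circle: cos σ = sin φ₁ sin φ₂ + cos φ₁ cos φ₂ cos Δλ,  σ = 1.7193 rad → d_gc = 10940.00 km
Rhumb line: Δψ = -1.4654, q = Δφ/Δψ = 0.7242, d_rh = R√(Δφ²+q²Δλ²) = 12183.47 km
Excess = 12183.47 − 10940.00 = 1243.47 ≈ 1243 km

1243 km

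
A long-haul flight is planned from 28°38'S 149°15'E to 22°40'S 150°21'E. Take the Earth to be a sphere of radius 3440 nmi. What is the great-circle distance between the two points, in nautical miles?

Haversine: a = sin²(Δφ/2)+cos φ₁ cos φ₂ sin²(Δλ/2) = 0.00278;  σ = 2·atan2(√a,√(1−a))
σ = 6.048° → d = Rσ = 3440·0.10556 = 363 nmi

363 nmi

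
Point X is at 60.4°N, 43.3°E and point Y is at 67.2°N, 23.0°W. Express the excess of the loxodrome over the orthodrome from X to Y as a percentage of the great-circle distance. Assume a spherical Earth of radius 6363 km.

Great circle: σ = 0.4981 rad → d_gc = Rσ = 3169.4 km
Rhumb: Δφ = +0.1187, Δλ = -1.1572, Δψ = +0.2703, q = Δφ/Δψ = 0.4391 → d_rh = R√(Δφ²+q²Δλ²) = 3320.1 km
Excess = (3320.1 − 3169.4) / 3169.4 = 150.7 / 3169.4 = 4.755% ≈ 4.8%

4.8%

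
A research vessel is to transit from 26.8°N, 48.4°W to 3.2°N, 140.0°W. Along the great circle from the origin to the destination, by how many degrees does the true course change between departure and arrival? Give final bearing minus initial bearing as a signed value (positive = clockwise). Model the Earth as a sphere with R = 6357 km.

At departure: θ₁ = atan2(sin Δλ cos φ₂, cos φ₁ sin φ₂ − sin φ₁ cos φ₂ cos Δλ) = 273.58°
At arrival: θ₂ = atan2(sin Δλ cos φ₁, −cos φ₂ sin φ₁ + sin φ₂ cos φ₁ cos Δλ) = 243.16°
Δθ = θ₂ − θ₁ = -30.4°

-30.4°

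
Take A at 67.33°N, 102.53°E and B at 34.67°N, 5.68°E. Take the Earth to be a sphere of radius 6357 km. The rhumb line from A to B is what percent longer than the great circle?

Great circle: σ = 1.0620 rad → d_gc = Rσ = 6751.4 km
Rhumb: Δφ = -0.5700, Δλ = -1.6904, Δψ = -0.9613, q = Δφ/Δψ = 0.5929 → d_rh = R√(Δφ²+q²Δλ²) = 7329.9 km
Excess = (7329.9 − 6751.4) / 6751.4 = 578.5 / 6751.4 = 8.57% ≈ 8.6%

8.6%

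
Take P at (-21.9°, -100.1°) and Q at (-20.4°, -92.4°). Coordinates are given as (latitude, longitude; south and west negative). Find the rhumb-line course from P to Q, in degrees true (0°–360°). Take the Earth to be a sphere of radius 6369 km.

Meridional parts: M(φ₁)=-0.3919, M(φ₂)=-0.3638 → ΔM = +0.0281;  Δλ = +0.1344 rad
tan C = Δλ / ΔM = +4.7874 → C = 78.20°

78.2°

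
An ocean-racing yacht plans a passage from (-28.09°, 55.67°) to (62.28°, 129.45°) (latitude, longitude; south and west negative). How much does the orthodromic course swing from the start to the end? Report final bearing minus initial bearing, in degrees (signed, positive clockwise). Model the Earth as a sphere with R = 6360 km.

+34.8°

At departure: θ₁ = atan2(sin Δλ cos φ₂, cos φ₁ sin φ₂ − sin φ₁ cos φ₂ cos Δλ) = 27.94°
At arrival: θ₂ = atan2(sin Δλ cos φ₁, −cos φ₂ sin φ₁ + sin φ₂ cos φ₁ cos Δλ) = 62.70°
Δθ = θ₂ − θ₁ = +34.8°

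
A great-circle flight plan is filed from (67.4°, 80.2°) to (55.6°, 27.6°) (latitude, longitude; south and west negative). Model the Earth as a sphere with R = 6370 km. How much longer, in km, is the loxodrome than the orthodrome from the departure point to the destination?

Great circle: cos σ = sin φ₁ sin φ₂ + cos φ₁ cos φ₂ cos Δλ,  σ = 0.4654 rad → d_gc = 2964.9 km
Rhumb line: Δψ = -0.4377, q = Δφ/Δψ = 0.4705, d_rh = R√(Δφ²+q²Δλ²) = 3048.3 km
Excess = 3048.3 − 2964.9 = 83.4 ≈ 83 km

83 km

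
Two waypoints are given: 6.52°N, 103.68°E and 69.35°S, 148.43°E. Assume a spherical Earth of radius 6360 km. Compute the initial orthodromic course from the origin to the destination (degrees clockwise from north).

165.5°

N = sin Δλ·cos φ₂ = +0.2483;  D = cos φ₁ sin φ₂ − sin φ₁ cos φ₂ cos Δλ = -0.9581
initial course = atan2(N, D) = 165.47°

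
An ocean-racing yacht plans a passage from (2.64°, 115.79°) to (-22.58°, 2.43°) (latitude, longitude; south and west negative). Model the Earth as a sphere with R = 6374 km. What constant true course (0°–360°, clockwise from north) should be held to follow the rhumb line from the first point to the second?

257.2°

Δψ = ln[tan(π/4+φ₂/2)/tan(π/4+φ₁/2)] = -0.4508
Δλ = -1.9785 rad (taken the short way round)
course = atan2(Δλ, Δψ) = 257.16°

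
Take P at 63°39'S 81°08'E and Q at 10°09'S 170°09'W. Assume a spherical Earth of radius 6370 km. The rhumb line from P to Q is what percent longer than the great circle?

7.9%

Great circle: σ = 1.5531 rad → d_gc = Rσ = 9893.1 km
Rhumb: Δφ = +0.9338, Δλ = +1.8975, Δψ = +1.2740, q = Δφ/Δψ = 0.7329 → d_rh = R√(Δφ²+q²Δλ²) = 10670.5 km
Excess = (10670.5 − 9893.1) / 9893.1 = 777.4 / 9893.1 = 7.86% ≈ 7.9%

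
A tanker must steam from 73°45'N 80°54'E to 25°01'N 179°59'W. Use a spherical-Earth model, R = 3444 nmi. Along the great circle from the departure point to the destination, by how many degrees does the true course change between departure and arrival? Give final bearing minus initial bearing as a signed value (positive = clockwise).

Initial bearing θ₁ = atan2(sin Δλ cos φ₂, cos φ₁ sin φ₂ − sin φ₁ cos φ₂ cos Δλ) = 74.02°
Final bearing θ₂ = (initial bearing from the destination back to the start) + 180° = 162.73°
Δθ = θ₂ − θ₁ = +88.7°

+88.7°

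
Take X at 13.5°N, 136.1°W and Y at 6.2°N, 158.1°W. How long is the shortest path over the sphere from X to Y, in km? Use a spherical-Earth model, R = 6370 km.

2541 km

cos σ = sin φ₁ sin φ₂ + cos φ₁ cos φ₂ cos Δλ
      = sin(13.50°)sin(6.20°) + cos(13.50°)cos(6.20°)cos(-22.00°) = 0.9215
σ = 22.853° → d = Rσ = 6370·0.39886 = 2541 km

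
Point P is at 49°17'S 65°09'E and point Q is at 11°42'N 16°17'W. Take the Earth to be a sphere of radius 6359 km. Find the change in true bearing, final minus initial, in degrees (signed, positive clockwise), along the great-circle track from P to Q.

+35.7°

At departure: θ₁ = atan2(sin Δλ cos φ₂, cos φ₁ sin φ₂ − sin φ₁ cos φ₂ cos Δλ) = 284.08°
At arrival: θ₂ = atan2(sin Δλ cos φ₁, −cos φ₂ sin φ₁ + sin φ₂ cos φ₁ cos Δλ) = 319.75°
Δθ = θ₂ − θ₁ = +35.7°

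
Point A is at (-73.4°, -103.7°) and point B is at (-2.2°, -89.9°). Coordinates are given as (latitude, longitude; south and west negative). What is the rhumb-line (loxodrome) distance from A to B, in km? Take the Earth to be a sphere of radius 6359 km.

7966 km

Δψ = ln[tan(π/4+φ₂/2)/tan(π/4+φ₁/2)] = +1.8865;  Δφ = +1.2427 rad,  Δλ = +0.2409 rad
q = Δφ/Δψ = 0.6587
d = R·√(Δφ² + q²Δλ²) = 6359·1.25276 = 7966 km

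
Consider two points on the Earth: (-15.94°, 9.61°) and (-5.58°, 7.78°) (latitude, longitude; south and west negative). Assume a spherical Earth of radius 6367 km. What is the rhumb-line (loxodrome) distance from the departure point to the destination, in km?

Δψ = ln[tan(π/4+φ₂/2)/tan(π/4+φ₁/2)] = +0.1843;  Δφ = +0.1808 rad,  Δλ = -0.0319 rad
q = Δφ/Δψ = 0.9810
d = R·√(Δφ² + q²Δλ²) = 6367·0.18351 = 1168 km

1168 km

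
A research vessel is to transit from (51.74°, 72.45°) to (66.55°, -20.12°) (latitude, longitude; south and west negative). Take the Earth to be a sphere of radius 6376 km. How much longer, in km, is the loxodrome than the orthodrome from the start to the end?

452 km

Great circle: cos σ = sin φ₁ sin φ₂ + cos φ₁ cos φ₂ cos Δλ,  σ = 0.7823 rad → d_gc = 4987.8 km
Rhumb line: Δψ = +0.5136, q = Δφ/Δψ = 0.5033, d_rh = R√(Δφ²+q²Δλ²) = 5440.2 km
Excess = 5440.2 − 4987.8 = 452.4 ≈ 452 km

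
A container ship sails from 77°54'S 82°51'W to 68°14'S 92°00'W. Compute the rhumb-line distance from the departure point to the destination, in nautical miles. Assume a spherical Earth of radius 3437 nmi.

Δψ = ln[tan(π/4+φ₂/2)/tan(π/4+φ₁/2)] = +0.5956;  Δφ = +0.1687 rad,  Δλ = -0.1597 rad
q = Δφ/Δψ = 0.2833
d = R·√(Δφ² + q²Δλ²) = 3437·0.17468 = 600 nmi

600 nmi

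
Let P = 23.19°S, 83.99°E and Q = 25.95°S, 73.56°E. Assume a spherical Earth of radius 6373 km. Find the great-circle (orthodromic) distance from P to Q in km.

1098 km

cos σ = sin φ₁ sin φ₂ + cos φ₁ cos φ₂ cos Δλ
      = sin(-23.19°)sin(-25.95°) + cos(-23.19°)cos(-25.95°)cos(-10.43°) = 0.9852
σ = 9.875° → d = Rσ = 6373·0.17236 = 1098 km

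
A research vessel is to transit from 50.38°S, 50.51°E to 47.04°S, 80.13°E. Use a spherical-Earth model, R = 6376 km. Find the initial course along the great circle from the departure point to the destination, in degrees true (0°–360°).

N = sin Δλ·cos φ₂ = +0.3368;  D = cos φ₁ sin φ₂ − sin φ₁ cos φ₂ cos Δλ = -0.0103
initial course = atan2(N, D) = 91.76°

91.8°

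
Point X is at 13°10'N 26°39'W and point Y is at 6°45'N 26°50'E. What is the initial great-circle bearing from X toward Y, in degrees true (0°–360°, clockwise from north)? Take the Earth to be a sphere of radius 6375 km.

N = sin Δλ·cos φ₂ = +0.7981;  D = cos φ₁ sin φ₂ − sin φ₁ cos φ₂ cos Δλ = -0.0202
initial course = atan2(N, D) = 91.45°

91.4°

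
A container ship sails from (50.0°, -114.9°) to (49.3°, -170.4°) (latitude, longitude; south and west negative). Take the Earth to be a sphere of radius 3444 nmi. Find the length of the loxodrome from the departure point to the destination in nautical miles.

Δψ = ln[tan(π/4+φ₂/2)/tan(π/4+φ₁/2)] = -0.0189;  Δφ = -0.0122 rad,  Δλ = -0.9687 rad
q = Δφ/Δψ = 0.6474
d = R·√(Δφ² + q²Δλ²) = 3444·0.62727 = 2160 nmi

2160 nmi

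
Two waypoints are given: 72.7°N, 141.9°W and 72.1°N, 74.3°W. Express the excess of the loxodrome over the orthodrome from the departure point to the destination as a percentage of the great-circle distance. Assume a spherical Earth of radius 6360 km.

Great circle: σ = 0.3381 rad → d_gc = Rσ = 2150.5 km
Rhumb: Δφ = -0.0105, Δλ = +1.1798, Δψ = -0.0346, q = Δφ/Δψ = 0.3023 → d_rh = R√(Δφ²+q²Δλ²) = 2269.7 km
Excess = (2269.7 − 2150.5) / 2150.5 = 119.2 / 2150.5 = 5.54% ≈ 5.5%

5.5%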